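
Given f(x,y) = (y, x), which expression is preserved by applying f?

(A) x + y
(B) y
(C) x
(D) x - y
A

For f(x,y) = (y, x):
After applying f: x' = y, y' = x. So x' + y' = y + x = x + y.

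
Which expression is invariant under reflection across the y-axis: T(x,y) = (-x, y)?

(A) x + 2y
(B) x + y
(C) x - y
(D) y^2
D

The map is reflection across the y-axis: T(x,y) = (-x, y).
Substitute the transformed coordinates into each option and compare with the original:
(A) x + 2y  ->  (-x) + 2(y) = -x + 2y   [differs from x + 2y: not invariant]
(B) x + y  ->  (-x) + (y) = -x + y   [differs from x + y: not invariant]
(C) x - y  ->  (-x) - (y) = -x - y   [differs from x - y: not invariant]
(D) y^2  ->  (y)^2 = y^2   [equals y^2: invariant]

Only option (D), y^2, is unchanged by the transformation.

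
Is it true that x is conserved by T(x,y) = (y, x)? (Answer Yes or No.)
No

Substitute T(x,y) = (y, x) into the expression and compare with the original.

Original: x
After applying T: (y) = y

This differs from the original x (difference: -x + y), so the expression is NOT invariant.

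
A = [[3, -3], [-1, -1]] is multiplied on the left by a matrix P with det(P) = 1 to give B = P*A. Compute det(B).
-6

By the multiplicative property of determinants, det(B) = det(P*A) = det(P) * det(A) = det(A),
so the determinant is invariant under multiplication by any determinant-1 matrix; we just need det(A).

det(A) = (3)(-1) - (-3)(-1) = -3 - 3 = -6

Therefore det(B) = 1 * (-6) = -6.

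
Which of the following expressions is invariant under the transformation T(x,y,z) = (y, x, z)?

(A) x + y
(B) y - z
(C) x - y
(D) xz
A

Apply T(x,y,z) = (y, x, z) to each option, i.e. replace (x, y, z) by the transformed coordinates.
Substitute the transformed coordinates into each option and compare with the original:
(A) x + y  ->  (y) + (x) = x + y   [equals x + y: invariant]
(B) y - z  ->  (x) - (z) = x - z   [differs from y - z: not invariant]
(C) x - y  ->  (y) - (x) = -x + y   [differs from x - y: not invariant]
(D) xz  ->  (y)(z) = yz   [differs from xz: not invariant]

Only option (A), x + y, is unchanged by the transformation.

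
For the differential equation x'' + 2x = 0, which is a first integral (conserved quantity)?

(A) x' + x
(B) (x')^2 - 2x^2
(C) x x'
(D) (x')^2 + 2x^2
D

A first integral I satisfies dI/dt = 0 along every solution. Differentiate each option and use the equation of motion:
(A) d/dt[x' + x] = x'' + x' = -2x + x', not identically 0
(B) d/dt[(x')^2 - 2x^2] = 2x'x'' - 4x x' = -8x x', not identically 0
(C) d/dt[x x'] = (x')^2 + x x'' = (x')^2 - 2x^2, not identically 0
(D) d/dt[(x')^2 + 2x^2] = 2x'x'' + 4x x' = 2x'(-2x) + 4x x' = 0

Only (D) has zero time-derivative. So the energy-like quantity (x')^2 + 2x^2 is the first integral.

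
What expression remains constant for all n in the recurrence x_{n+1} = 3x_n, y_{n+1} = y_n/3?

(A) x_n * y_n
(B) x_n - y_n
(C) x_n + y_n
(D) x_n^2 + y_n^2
A

For the recurrence x_{n+1} = 3x_n, y_{n+1} = y_n/3:

x_{n+1} * y_{n+1} = (3x_n) * (y_n/3) = x_n * y_n
The product is conserved.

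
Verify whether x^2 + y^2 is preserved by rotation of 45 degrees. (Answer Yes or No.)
Yes

Applying rotation by 45 degrees: x' = x*cos(45 degrees) - y*sin(45 degrees) = sqrt(2)x/2 - sqrt(2)y/2, y' = x*sin(45 degrees) + y*cos(45 degrees) = sqrt(2)x/2 + sqrt(2)y/2

Substituting into x^2 + y^2:
(sqrt(2)x/2 - sqrt(2)y/2)^2 + (sqrt(2)x/2 + sqrt(2)y/2)^2
= x^2 + y^2

This equals the original expression x^2 + y^2, so it IS invariant.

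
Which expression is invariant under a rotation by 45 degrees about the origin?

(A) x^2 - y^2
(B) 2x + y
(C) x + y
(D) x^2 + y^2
D

A rotation by 45 degrees sends (x, y) to (sqrt(2)x/2 - sqrt(2)y/2, sqrt(2)x/2 + sqrt(2)y/2).
Substitute the transformed coordinates into each option and compare with the original:
(A) x^2 - y^2  ->  (sqrt(2)x/2 - sqrt(2)y/2)^2 - (sqrt(2)x/2 + sqrt(2)y/2)^2 = -2xy   [differs from x^2 - y^2: not invariant]
(B) 2x + y  ->  2(sqrt(2)x/2 - sqrt(2)y/2) + (sqrt(2)x/2 + sqrt(2)y/2) = 3sqrt(2)x/2 - sqrt(2)y/2   [differs from 2x + y: not invariant]
(C) x + y  ->  (sqrt(2)x/2 - sqrt(2)y/2) + (sqrt(2)x/2 + sqrt(2)y/2) = sqrt(2)x   [differs from x + y: not invariant]
(D) x^2 + y^2  ->  (sqrt(2)x/2 - sqrt(2)y/2)^2 + (sqrt(2)x/2 + sqrt(2)y/2)^2 = x^2 + y^2   [equals x^2 + y^2: invariant]

Only option (D), x^2 + y^2, is unchanged by the transformation.
Geometrically, x^2 + y^2 is the squared distance from the origin, which every rotation about the origin preserves.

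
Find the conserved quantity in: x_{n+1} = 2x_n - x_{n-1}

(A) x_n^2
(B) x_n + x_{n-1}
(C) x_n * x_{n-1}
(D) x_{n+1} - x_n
D

For the recurrence x_{n+1} = 2x_n - x_{n-1}:

If x_{n+1} = 2x_n - x_{n-1}, then:
x_{n+1} - x_n = x_n - x_{n-1}
The first difference is constant throughout the sequence.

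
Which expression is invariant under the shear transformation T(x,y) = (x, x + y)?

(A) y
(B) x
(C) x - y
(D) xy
B

Under the shear T(x,y) = (x, x + y):
Substitute the transformed coordinates into each option and compare with the original:
(A) y  ->  (x + y) = x + y   [differs from y: not invariant]
(B) x  ->  (x) = x   [equals x: invariant]
(C) x - y  ->  (x) - (x + y) = -y   [differs from x - y: not invariant]
(D) xy  ->  (x)(x + y) = x^2 + xy   [differs from xy: not invariant]

Only option (B), x, is unchanged by the transformation.
A vertical shear moves points parallel to the y-axis, so the x-coordinate (and any function of x alone) is unchanged.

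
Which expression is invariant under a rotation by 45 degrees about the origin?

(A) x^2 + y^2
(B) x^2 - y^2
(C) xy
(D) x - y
A

A rotation by 45 degrees sends (x, y) to (sqrt(2)x/2 - sqrt(2)y/2, sqrt(2)x/2 + sqrt(2)y/2).
Substitute the transformed coordinates into each option and compare with the original:
(A) x^2 + y^2  ->  (sqrt(2)x/2 - sqrt(2)y/2)^2 + (sqrt(2)x/2 + sqrt(2)y/2)^2 = x^2 + y^2   [equals x^2 + y^2: invariant]
(B) x^2 - y^2  ->  (sqrt(2)x/2 - sqrt(2)y/2)^2 - (sqrt(2)x/2 + sqrt(2)y/2)^2 = -2xy   [differs from x^2 - y^2: not invariant]
(C) xy  ->  (sqrt(2)x/2 - sqrt(2)y/2)(sqrt(2)x/2 + sqrt(2)y/2) = x^2/2 - y^2/2   [differs from xy: not invariant]
(D) x - y  ->  (sqrt(2)x/2 - sqrt(2)y/2) - (sqrt(2)x/2 + sqrt(2)y/2) = -sqrt(2)y   [differs from x - y: not invariant]

Only option (A), x^2 + y^2, is unchanged by the transformation.
Geometrically, x^2 + y^2 is the squared distance from the origin, which every rotation about the origin preserves.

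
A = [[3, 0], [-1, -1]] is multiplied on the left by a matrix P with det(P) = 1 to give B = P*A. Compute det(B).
-3

By the multiplicative property of determinants, det(B) = det(P*A) = det(P) * det(A) = det(A),
so the determinant is invariant under multiplication by any determinant-1 matrix; we just need det(A).

det(A) = (3)(-1) - (0)(-1) = -3 - 0 = -3

Therefore det(B) = 1 * (-3) = -3.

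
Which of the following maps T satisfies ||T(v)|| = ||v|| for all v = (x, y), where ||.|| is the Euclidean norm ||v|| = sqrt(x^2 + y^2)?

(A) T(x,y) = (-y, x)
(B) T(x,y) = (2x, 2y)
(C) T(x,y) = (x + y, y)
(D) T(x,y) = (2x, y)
A

A transformation preserves a norm if ||T(v)|| = ||v|| for every v; a single vector where the norm changes rules an option out.

(A) T(x,y) = (-y, x): preserves the norm -- it is an orthogonal map (a rotation/reflection), and (-y)^2 + (x)^2 simplifies to x^2 + y^2.
(B) T(x,y) = (2x, 2y): v = (1, 0) has norm sqrt((1)^2 + (0)^2) = 1, but T(v) = (2, 0) has norm 2 -- not preserved.
(C) T(x,y) = (x + y, y): v = (0, 1) has norm sqrt((0)^2 + (1)^2) = 1, but T(v) = (1, 1) has norm sqrt(2) -- not preserved.
(D) T(x,y) = (2x, y): v = (1, 0) has norm sqrt((1)^2 + (0)^2) = 1, but T(v) = (2, 0) has norm 2 -- not preserved.

Therefore the answer is (A).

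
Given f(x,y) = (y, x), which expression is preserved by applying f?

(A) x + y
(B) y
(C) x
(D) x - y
A

For f(x,y) = (y, x):
After applying f: x' = y, y' = x. So x' + y' = y + x = x + y.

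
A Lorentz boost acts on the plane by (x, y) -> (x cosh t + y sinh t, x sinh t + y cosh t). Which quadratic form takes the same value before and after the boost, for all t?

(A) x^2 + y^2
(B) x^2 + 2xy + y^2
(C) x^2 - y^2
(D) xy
C

Write x' = x cosh t + y sinh t, y' = x sinh t + y cosh t and substitute into each option:
(A) x^2 + y^2: (x cosh t + y sinh t)^2 + (x sinh t + y cosh t)^2 = (x^2 + y^2)(cosh^2 t + sinh^2 t) + 4xy sinh t cosh t = (x^2 + y^2) cosh 2t + 2xy sinh 2t   [not invariant for t != 0]
(B) x^2 + 2xy + y^2: (x' + y')^2 with x' + y' = (x + y)(cosh t + sinh t) = (x + y)e^t, so it becomes (x + y)^2 e^(2t)   [not invariant for t != 0]
(C) x^2 - y^2: (x cosh t + y sinh t)^2 - (x sinh t + y cosh t)^2 = x^2(cosh^2 t - sinh^2 t) + 2xy(cosh t sinh t - sinh t cosh t) + y^2(sinh^2 t - cosh^2 t) = x^2 - y^2   [invariant, using cosh^2 t - sinh^2 t = 1]
(D) xy: (x cosh t + y sinh t)(x sinh t + y cosh t) = xy(cosh^2 t + sinh^2 t) + (x^2 + y^2) sinh t cosh t = xy cosh 2t + (x^2 + y^2)(sinh 2t)/2   [not invariant for t != 0]

Only (C) x^2 - y^2 is unchanged; it is the Minkowski form preserved by Lorentz boosts, just as x^2 + y^2 is preserved by ordinary rotations.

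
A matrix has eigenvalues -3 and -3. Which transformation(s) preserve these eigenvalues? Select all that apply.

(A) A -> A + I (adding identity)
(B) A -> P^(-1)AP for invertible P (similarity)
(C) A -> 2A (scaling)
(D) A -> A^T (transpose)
B and D

Eigenvalues are preserved by:
1. Similarity transformations: A -> P^(-1)AP (same characteristic polynomial)
2. Transpose: A^T has the same eigenvalues as A

Eigenvalues are NOT preserved by:
- Adding identity: eigenvalues become -3+1, -3+1
- Scaling: eigenvalues become -6, -6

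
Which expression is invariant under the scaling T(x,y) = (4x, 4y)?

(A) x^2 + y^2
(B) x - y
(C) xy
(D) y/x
D

Under the uniform scaling T(x,y) = (4x, 4y):
Substitute the transformed coordinates into each option and compare with the original:
(A) x^2 + y^2  ->  (4x)^2 + (4y)^2 = 16x^2 + 16y^2   [differs from x^2 + y^2: not invariant]
(B) x - y  ->  (4x) - (4y) = 4x - 4y   [differs from x - y: not invariant]
(C) xy  ->  (4x)(4y) = 16xy   [differs from xy: not invariant]
(D) y/x  ->  (4y)/(4x) = y/x   [equals y/x: invariant]

Only option (D), y/x, is unchanged by the transformation.
The common factor 4 cancels in a ratio of coordinates, while sums, products and sums of squares pick up factors of 4 or 16.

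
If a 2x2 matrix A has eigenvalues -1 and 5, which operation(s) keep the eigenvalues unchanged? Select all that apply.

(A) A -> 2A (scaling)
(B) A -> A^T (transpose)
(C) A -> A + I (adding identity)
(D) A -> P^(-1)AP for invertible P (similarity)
B and D

Eigenvalues are preserved by:
1. Similarity transformations: A -> P^(-1)AP (same characteristic polynomial)
2. Transpose: A^T has the same eigenvalues as A

Eigenvalues are NOT preserved by:
- Adding identity: eigenvalues become -1+1, 5+1
- Scaling: eigenvalues become -2, 10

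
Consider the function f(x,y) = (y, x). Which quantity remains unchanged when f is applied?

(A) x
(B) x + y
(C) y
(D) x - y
B

For f(x,y) = (y, x):
After applying f: x' = y, y' = x. So x' + y' = y + x = x + y.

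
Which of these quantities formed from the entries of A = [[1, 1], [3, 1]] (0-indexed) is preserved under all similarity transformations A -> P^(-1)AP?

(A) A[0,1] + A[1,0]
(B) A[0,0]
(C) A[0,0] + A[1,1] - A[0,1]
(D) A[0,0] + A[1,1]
D

A[0,0] + A[1,1] is the trace of A. By the cyclic property of the trace, tr(P^(-1)AP) = tr(APP^(-1)) = tr(A), so it is the same for every matrix similar to A.

The other combinations are not similarity invariants. For example, take P = [[1, -1], [0, 1]] (det P = 1), so P^(-1) = [[1, 1], [0, 1]] and
B = P^(-1)AP = [[4, -2], [3, -2]].
Evaluating each option on A and on B:
(A) A[0,1] + A[1,0]: 4 for A, 1 for B -> changes
(B) A[0,0]: 1 for A, 4 for B -> changes
(C) A[0,0] + A[1,1] - A[0,1]: 1 for A, 4 for B -> changes
(D) A[0,0] + A[1,1]: 2 for A, 2 for B -> unchanged

Only (D) A[0,0] + A[1,1] = 2 survives (and it does so for every P, not just this one), so it is the invariant.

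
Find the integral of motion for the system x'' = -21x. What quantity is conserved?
E = (x')^2 + 21x^2

Multiply the equation by x':
x' * x'' = -21x * x'
The left side is d/dt[(x')^2/2] and the right side is d/dt[-21x^2/2], so
d/dt[(x')^2/2 + 21x^2/2] = 0, i.e. (x')^2/2 + 21x^2/2 = constant.
Multiplying by 2, the integral of motion is E = (x')^2 + 21x^2.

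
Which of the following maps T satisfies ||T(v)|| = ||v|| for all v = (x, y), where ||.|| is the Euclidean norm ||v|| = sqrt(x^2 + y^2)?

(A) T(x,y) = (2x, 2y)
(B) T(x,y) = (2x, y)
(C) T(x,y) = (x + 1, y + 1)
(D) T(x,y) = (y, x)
D

A transformation preserves a norm if ||T(v)|| = ||v|| for every v; a single vector where the norm changes rules an option out.

(A) T(x,y) = (2x, 2y): v = (1, 0) has norm sqrt((1)^2 + (0)^2) = 1, but T(v) = (2, 0) has norm 2 -- not preserved.
(B) T(x,y) = (2x, y): v = (1, 0) has norm sqrt((1)^2 + (0)^2) = 1, but T(v) = (2, 0) has norm 2 -- not preserved.
(C) T(x,y) = (x + 1, y + 1): v = (1, 0) has norm sqrt((1)^2 + (0)^2) = 1, but T(v) = (2, 1) has norm sqrt(5) -- not preserved.
(D) T(x,y) = (y, x): preserves the norm -- it is an orthogonal map (a rotation/reflection), and (y)^2 + (x)^2 simplifies to x^2 + y^2.

Therefore the answer is (D).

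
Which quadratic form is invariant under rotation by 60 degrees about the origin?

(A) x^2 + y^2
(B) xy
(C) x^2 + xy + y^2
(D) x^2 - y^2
A

Rotation by 60 degrees sends (x, y) to (x/2 - sqrt(3)y/2, sqrt(3)x/2 + y/2).
Substitute the transformed coordinates into each option and compare with the original:
(A) x^2 + y^2  ->  (x/2 - sqrt(3)y/2)^2 + (sqrt(3)x/2 + y/2)^2 = x^2 + y^2   [equals x^2 + y^2: invariant]
(B) xy  ->  (x/2 - sqrt(3)y/2)(sqrt(3)x/2 + y/2) = sqrt(3)x^2/4 - xy/2 - sqrt(3)y^2/4   [differs from xy: not invariant]
(C) x^2 + xy + y^2  ->  (x/2 - sqrt(3)y/2)^2 + (x/2 - sqrt(3)y/2)(sqrt(3)x/2 + y/2) + (sqrt(3)x/2 + y/2)^2 = sqrt(3)x^2/4 + x^2 - xy/2 - sqrt(3)y^2/4 + y^2   [differs from x^2 + xy + y^2: not invariant]
(D) x^2 - y^2  ->  (x/2 - sqrt(3)y/2)^2 - (sqrt(3)x/2 + y/2)^2 = -x^2/2 - sqrt(3)xy + y^2/2   [differs from x^2 - y^2: not invariant]

Only option (A), x^2 + y^2, is unchanged by the transformation.
x^2 + y^2 is the squared distance from the origin, which rotations preserve.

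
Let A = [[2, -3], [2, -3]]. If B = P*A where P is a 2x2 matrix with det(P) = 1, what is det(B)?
0

By the multiplicative property of determinants, det(B) = det(P*A) = det(P) * det(A) = det(A),
so the determinant is invariant under multiplication by any determinant-1 matrix; we just need det(A).

det(A) = (2)(-3) - (-3)(2) = -6 - (-6) = 0

Therefore det(B) = 1 * 0 = 0.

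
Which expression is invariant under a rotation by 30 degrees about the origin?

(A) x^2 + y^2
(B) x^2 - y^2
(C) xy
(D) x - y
A

A rotation by 30 degrees sends (x, y) to (sqrt(3)x/2 - y/2, x/2 + sqrt(3)y/2).
Substitute the transformed coordinates into each option and compare with the original:
(A) x^2 + y^2  ->  (sqrt(3)x/2 - y/2)^2 + (x/2 + sqrt(3)y/2)^2 = x^2 + y^2   [equals x^2 + y^2: invariant]
(B) x^2 - y^2  ->  (sqrt(3)x/2 - y/2)^2 - (x/2 + sqrt(3)y/2)^2 = x^2/2 - sqrt(3)xy - y^2/2   [differs from x^2 - y^2: not invariant]
(C) xy  ->  (sqrt(3)x/2 - y/2)(x/2 + sqrt(3)y/2) = sqrt(3)x^2/4 + xy/2 - sqrt(3)y^2/4   [differs from xy: not invariant]
(D) x - y  ->  (sqrt(3)x/2 - y/2) - (x/2 + sqrt(3)y/2) = -x/2 + sqrt(3)x/2 - sqrt(3)y/2 - y/2   [differs from x - y: not invariant]

Only option (A), x^2 + y^2, is unchanged by the transformation.
Geometrically, x^2 + y^2 is the squared distance from the origin, which every rotation about the origin preserves.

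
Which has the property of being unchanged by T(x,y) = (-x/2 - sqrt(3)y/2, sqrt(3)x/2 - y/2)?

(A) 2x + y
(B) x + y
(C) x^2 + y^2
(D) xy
C

An expression E(x,y) is invariant under T if E(T(x,y)) = E(x,y). Here T(x,y) = (-x/2 - sqrt(3)y/2, sqrt(3)x/2 - y/2).
Substitute the transformed coordinates into each option and compare with the original:
(A) 2x + y  ->  2(-x/2 - sqrt(3)y/2) + (sqrt(3)x/2 - y/2) = -x + sqrt(3)x/2 - sqrt(3)y - y/2   [differs from 2x + y: not invariant]
(B) x + y  ->  (-x/2 - sqrt(3)y/2) + (sqrt(3)x/2 - y/2) = -x/2 + sqrt(3)x/2 - sqrt(3)y/2 - y/2   [differs from x + y: not invariant]
(C) x^2 + y^2  ->  (-x/2 - sqrt(3)y/2)^2 + (sqrt(3)x/2 - y/2)^2 = x^2 + y^2   [equals x^2 + y^2: invariant]
(D) xy  ->  (-x/2 - sqrt(3)y/2)(sqrt(3)x/2 - y/2) = -sqrt(3)x^2/4 - xy/2 + sqrt(3)y^2/4   [differs from xy: not invariant]

Only option (C), x^2 + y^2, is unchanged by the transformation.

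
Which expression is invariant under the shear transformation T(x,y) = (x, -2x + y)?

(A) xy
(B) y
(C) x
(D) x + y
C

Under the shear T(x,y) = (x, -2x + y):
Substitute the transformed coordinates into each option and compare with the original:
(A) xy  ->  (x)(-2x + y) = -2x^2 + xy   [differs from xy: not invariant]
(B) y  ->  (-2x + y) = -2x + y   [differs from y: not invariant]
(C) x  ->  (x) = x   [equals x: invariant]
(D) x + y  ->  (x) + (-2x + y) = -x + y   [differs from x + y: not invariant]

Only option (C), x, is unchanged by the transformation.
A vertical shear moves points parallel to the y-axis, so the x-coordinate (and any function of x alone) is unchanged.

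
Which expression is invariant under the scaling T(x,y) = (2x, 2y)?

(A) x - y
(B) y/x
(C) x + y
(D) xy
B

Under the uniform scaling T(x,y) = (2x, 2y):
Substitute the transformed coordinates into each option and compare with the original:
(A) x - y  ->  (2x) - (2y) = 2x - 2y   [differs from x - y: not invariant]
(B) y/x  ->  (2y)/(2x) = y/x   [equals y/x: invariant]
(C) x + y  ->  (2x) + (2y) = 2x + 2y   [differs from x + y: not invariant]
(D) xy  ->  (2x)(2y) = 4xy   [differs from xy: not invariant]

Only option (B), y/x, is unchanged by the transformation.
The common factor 2 cancels in a ratio of coordinates, while sums, products and sums of squares pick up factors of 2 or 4.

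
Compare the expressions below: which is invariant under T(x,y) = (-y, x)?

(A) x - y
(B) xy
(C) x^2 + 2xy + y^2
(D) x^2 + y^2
D

An expression E(x,y) is invariant under T if E(T(x,y)) = E(x,y). Here T(x,y) = (-y, x).
Substitute the transformed coordinates into each option and compare with the original:
(A) x - y  ->  (-y) - (x) = -x - y   [differs from x - y: not invariant]
(B) xy  ->  (-y)(x) = -xy   [differs from xy: not invariant]
(C) x^2 + 2xy + y^2  ->  (-y)^2 + 2(-y)(x) + (x)^2 = x^2 - 2xy + y^2   [differs from x^2 + 2xy + y^2: not invariant]
(D) x^2 + y^2  ->  (-y)^2 + (x)^2 = x^2 + y^2   [equals x^2 + y^2: invariant]

Only option (D), x^2 + y^2, is unchanged by the transformation.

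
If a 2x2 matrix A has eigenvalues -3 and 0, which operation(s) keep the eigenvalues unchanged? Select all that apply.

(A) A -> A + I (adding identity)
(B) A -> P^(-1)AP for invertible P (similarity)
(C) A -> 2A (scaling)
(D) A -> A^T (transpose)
B and D

Eigenvalues are preserved by:
1. Similarity transformations: A -> P^(-1)AP (same characteristic polynomial)
2. Transpose: A^T has the same eigenvalues as A

Eigenvalues are NOT preserved by:
- Adding identity: eigenvalues become -3+1, 0+1
- Scaling: eigenvalues become -6, 0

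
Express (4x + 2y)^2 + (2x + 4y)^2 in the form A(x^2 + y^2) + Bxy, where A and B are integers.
20(x^2 + y^2) + 32xy

Expanding: (4x + 2y)^2 = 16x^2 + 16xy + 4y^2
(2x + 4y)^2 = 4x^2 + 16xy + 16y^2
Sum = (16+4)(x^2+y^2) + 32xy = 20(x^2 + y^2) + 32xy
This is symmetric in x and y.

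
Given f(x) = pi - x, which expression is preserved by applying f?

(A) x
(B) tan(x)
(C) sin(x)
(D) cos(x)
C

For f(x) = pi - x:
sin(pi - x) = sin(x), so sine is invariant under this transformation.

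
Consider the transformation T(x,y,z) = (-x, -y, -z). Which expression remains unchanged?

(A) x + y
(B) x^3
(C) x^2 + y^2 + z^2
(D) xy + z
C

Apply T(x,y,z) = (-x, -y, -z) to each option, i.e. replace (x, y, z) by the transformed coordinates.
Substitute the transformed coordinates into each option and compare with the original:
(A) x + y  ->  (-x) + (-y) = -x - y   [differs from x + y: not invariant]
(B) x^3  ->  (-x)^3 = -x^3   [differs from x^3: not invariant]
(C) x^2 + y^2 + z^2  ->  (-x)^2 + (-y)^2 + (-z)^2 = x^2 + y^2 + z^2   [equals x^2 + y^2 + z^2: invariant]
(D) xy + z  ->  (-x)(-y) + (-z) = xy - z   [differs from xy + z: not invariant]

Only option (C), x^2 + y^2 + z^2, is unchanged by the transformation.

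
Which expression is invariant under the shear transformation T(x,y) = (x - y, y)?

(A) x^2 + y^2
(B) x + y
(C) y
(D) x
C

Under the shear T(x,y) = (x - y, y):
Substitute the transformed coordinates into each option and compare with the original:
(A) x^2 + y^2  ->  (x - y)^2 + (y)^2 = x^2 - 2xy + 2y^2   [differs from x^2 + y^2: not invariant]
(B) x + y  ->  (x - y) + (y) = x   [differs from x + y: not invariant]
(C) y  ->  (y) = y   [equals y: invariant]
(D) x  ->  (x - y) = x - y   [differs from x: not invariant]

Only option (C), y, is unchanged by the transformation.
A horizontal shear moves points parallel to the x-axis, so the y-coordinate (and any function of y alone) is unchanged.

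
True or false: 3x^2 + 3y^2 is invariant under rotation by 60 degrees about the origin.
True

Applying rotation by 60 degrees: x' = x*cos(60 degrees) - y*sin(60 degrees) = x/2 - sqrt(3)y/2, y' = x*sin(60 degrees) + y*cos(60 degrees) = sqrt(3)x/2 + y/2

Substituting into 3x^2 + 3y^2:
3(x/2 - sqrt(3)y/2)^2 + 3(sqrt(3)x/2 + y/2)^2
= 3x^2 + 3y^2

This equals the original expression 3x^2 + 3y^2, so it IS invariant.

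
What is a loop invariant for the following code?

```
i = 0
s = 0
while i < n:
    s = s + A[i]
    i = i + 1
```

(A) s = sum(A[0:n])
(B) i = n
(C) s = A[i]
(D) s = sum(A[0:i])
D

A loop invariant must hold before the first iteration and be re-established by every execution of the body.

(D) s = sum(A[0:i]): Initially i = 0 and s = 0 = sum of the empty slice A[0:0]. If s = sum(A[0:i]) holds at the top of an iteration, the body sets s to sum(A[0:i]) + A[i] = sum(A[0:i+1]) and then i to i+1, so s = sum(A[0:i]) holds again. At exit i = n, giving s = sum(A[0:n]).

The other options fail:
(A) s = sum(A[0:n]): false before the loop (s = 0, not the full sum) -- it only becomes true at exit.
(B) i = n: false initially (i = 0); it is the exit condition, not an invariant.
(C) s = A[i]: after the first iteration s = A[0] but i = 1, so s = A[i] compares s with the wrong element (and fails in general).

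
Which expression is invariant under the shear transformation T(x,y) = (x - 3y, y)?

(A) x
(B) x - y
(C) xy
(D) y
D

Under the shear T(x,y) = (x - 3y, y):
Substitute the transformed coordinates into each option and compare with the original:
(A) x  ->  (x - 3y) = x - 3y   [differs from x: not invariant]
(B) x - y  ->  (x - 3y) - (y) = x - 4y   [differs from x - y: not invariant]
(C) xy  ->  (x - 3y)(y) = xy - 3y^2   [differs from xy: not invariant]
(D) y  ->  (y) = y   [equals y: invariant]

Only option (D), y, is unchanged by the transformation.
A horizontal shear moves points parallel to the x-axis, so the y-coordinate (and any function of y alone) is unchanged.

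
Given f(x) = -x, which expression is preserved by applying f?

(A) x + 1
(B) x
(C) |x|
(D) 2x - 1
C

For f(x) = -x:
Applying f replaces x by -x. Since |-x| = |x|, the absolute value is unchanged by f, whereas x -> -x, 2x - 1 -> -2x - 1 and x + 1 -> -x + 1 all change.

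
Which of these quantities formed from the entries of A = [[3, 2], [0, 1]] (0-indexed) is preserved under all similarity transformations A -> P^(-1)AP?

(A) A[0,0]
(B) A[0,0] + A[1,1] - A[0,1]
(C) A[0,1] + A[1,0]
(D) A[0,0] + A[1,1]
D

A[0,0] + A[1,1] is the trace of A. By the cyclic property of the trace, tr(P^(-1)AP) = tr(APP^(-1)) = tr(A), so it is the same for every matrix similar to A.

The other combinations are not similarity invariants. For example, take P = [[2, 1], [1, 1]] (det P = 1), so P^(-1) = [[1, -1], [-1, 2]] and
B = P^(-1)AP = [[7, 4], [-6, -3]].
Evaluating each option on A and on B:
(A) A[0,0]: 3 for A, 7 for B -> changes
(B) A[0,0] + A[1,1] - A[0,1]: 2 for A, 0 for B -> changes
(C) A[0,1] + A[1,0]: 2 for A, -2 for B -> changes
(D) A[0,0] + A[1,1]: 4 for A, 4 for B -> unchanged

Only (D) A[0,0] + A[1,1] = 4 survives (and it does so for every P, not just this one), so it is the invariant.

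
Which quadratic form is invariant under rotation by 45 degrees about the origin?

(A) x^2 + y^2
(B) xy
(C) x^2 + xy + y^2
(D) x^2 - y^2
A

Rotation by 45 degrees sends (x, y) to (sqrt(2)x/2 - sqrt(2)y/2, sqrt(2)x/2 + sqrt(2)y/2).
Substitute the transformed coordinates into each option and compare with the original:
(A) x^2 + y^2  ->  (sqrt(2)x/2 - sqrt(2)y/2)^2 + (sqrt(2)x/2 + sqrt(2)y/2)^2 = x^2 + y^2   [equals x^2 + y^2: invariant]
(B) xy  ->  (sqrt(2)x/2 - sqrt(2)y/2)(sqrt(2)x/2 + sqrt(2)y/2) = x^2/2 - y^2/2   [differs from xy: not invariant]
(C) x^2 + xy + y^2  ->  (sqrt(2)x/2 - sqrt(2)y/2)^2 + (sqrt(2)x/2 - sqrt(2)y/2)(sqrt(2)x/2 + sqrt(2)y/2) + (sqrt(2)x/2 + sqrt(2)y/2)^2 = 3x^2/2 + y^2/2   [differs from x^2 + xy + y^2: not invariant]
(D) x^2 - y^2  ->  (sqrt(2)x/2 - sqrt(2)y/2)^2 - (sqrt(2)x/2 + sqrt(2)y/2)^2 = -2xy   [differs from x^2 - y^2: not invariant]

Only option (A), x^2 + y^2, is unchanged by the transformation.
x^2 + y^2 is the squared distance from the origin, which rotations preserve.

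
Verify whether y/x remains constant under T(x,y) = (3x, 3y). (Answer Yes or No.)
Yes

Substitute T(x,y) = (3x, 3y) into the expression and compare with the original.

Original: y/x
After applying T: (3y)/(3x) = y/x

This is identical to the original y/x, so the expression is invariant.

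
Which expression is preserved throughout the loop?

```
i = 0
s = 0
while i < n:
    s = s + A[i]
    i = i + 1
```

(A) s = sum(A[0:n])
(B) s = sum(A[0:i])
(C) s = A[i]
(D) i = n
B

A loop invariant must hold before the first iteration and be re-established by every execution of the body.

(B) s = sum(A[0:i]): Initially i = 0 and s = 0 = sum of the empty slice A[0:0]. If s = sum(A[0:i]) holds at the top of an iteration, the body sets s to sum(A[0:i]) + A[i] = sum(A[0:i+1]) and then i to i+1, so s = sum(A[0:i]) holds again. At exit i = n, giving s = sum(A[0:n]).

The other options fail:
(A) s = sum(A[0:n]): false before the loop (s = 0, not the full sum) -- it only becomes true at exit.
(C) s = A[i]: after the first iteration s = A[0] but i = 1, so s = A[i] compares s with the wrong element (and fails in general).
(D) i = n: false initially (i = 0); it is the exit condition, not an invariant.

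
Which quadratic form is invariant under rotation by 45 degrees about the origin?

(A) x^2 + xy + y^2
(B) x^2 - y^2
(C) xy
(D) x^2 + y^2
D

Rotation by 45 degrees sends (x, y) to (sqrt(2)x/2 - sqrt(2)y/2, sqrt(2)x/2 + sqrt(2)y/2).
Substitute the transformed coordinates into each option and compare with the original:
(A) x^2 + xy + y^2  ->  (sqrt(2)x/2 - sqrt(2)y/2)^2 + (sqrt(2)x/2 - sqrt(2)y/2)(sqrt(2)x/2 + sqrt(2)y/2) + (sqrt(2)x/2 + sqrt(2)y/2)^2 = 3x^2/2 + y^2/2   [differs from x^2 + xy + y^2: not invariant]
(B) x^2 - y^2  ->  (sqrt(2)x/2 - sqrt(2)y/2)^2 - (sqrt(2)x/2 + sqrt(2)y/2)^2 = -2xy   [differs from x^2 - y^2: not invariant]
(C) xy  ->  (sqrt(2)x/2 - sqrt(2)y/2)(sqrt(2)x/2 + sqrt(2)y/2) = x^2/2 - y^2/2   [differs from xy: not invariant]
(D) x^2 + y^2  ->  (sqrt(2)x/2 - sqrt(2)y/2)^2 + (sqrt(2)x/2 + sqrt(2)y/2)^2 = x^2 + y^2   [equals x^2 + y^2: invariant]

Only option (D), x^2 + y^2, is unchanged by the transformation.
x^2 + y^2 is the squared distance from the origin, which rotations preserve.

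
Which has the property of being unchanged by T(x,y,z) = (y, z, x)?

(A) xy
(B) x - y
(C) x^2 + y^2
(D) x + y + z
D

Apply T(x,y,z) = (y, z, x) to each option, i.e. replace (x, y, z) by the transformed coordinates.
Substitute the transformed coordinates into each option and compare with the original:
(A) xy  ->  (y)(z) = yz   [differs from xy: not invariant]
(B) x - y  ->  (y) - (z) = y - z   [differs from x - y: not invariant]
(C) x^2 + y^2  ->  (y)^2 + (z)^2 = y^2 + z^2   [differs from x^2 + y^2: not invariant]
(D) x + y + z  ->  (y) + (z) + (x) = x + y + z   [equals x + y + z: invariant]

Only option (D), x + y + z, is unchanged by the transformation.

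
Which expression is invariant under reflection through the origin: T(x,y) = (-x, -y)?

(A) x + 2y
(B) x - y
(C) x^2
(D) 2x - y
C

The map is reflection through the origin: T(x,y) = (-x, -y).
Substitute the transformed coordinates into each option and compare with the original:
(A) x + 2y  ->  (-x) + 2(-y) = -x - 2y   [differs from x + 2y: not invariant]
(B) x - y  ->  (-x) - (-y) = -x + y   [differs from x - y: not invariant]
(C) x^2  ->  (-x)^2 = x^2   [equals x^2: invariant]
(D) 2x - y  ->  2(-x) - (-y) = -2x + y   [differs from 2x - y: not invariant]

Only option (C), x^2, is unchanged by the transformation.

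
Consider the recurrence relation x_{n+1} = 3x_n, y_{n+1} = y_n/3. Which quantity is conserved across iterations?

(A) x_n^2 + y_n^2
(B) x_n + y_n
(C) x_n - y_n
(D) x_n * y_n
D

For the recurrence x_{n+1} = 3x_n, y_{n+1} = y_n/3:

x_{n+1} * y_{n+1} = (3x_n) * (y_n/3) = x_n * y_n
The product is conserved.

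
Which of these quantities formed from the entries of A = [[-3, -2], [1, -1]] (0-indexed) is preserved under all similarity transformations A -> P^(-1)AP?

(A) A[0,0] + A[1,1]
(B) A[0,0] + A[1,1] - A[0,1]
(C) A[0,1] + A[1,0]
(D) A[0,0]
A

A[0,0] + A[1,1] is the trace of A. By the cyclic property of the trace, tr(P^(-1)AP) = tr(APP^(-1)) = tr(A), so it is the same for every matrix similar to A.

The other combinations are not similarity invariants. For example, take P = [[1, 1], [0, 1]] (det P = 1), so P^(-1) = [[1, -1], [0, 1]] and
B = P^(-1)AP = [[-4, -5], [1, 0]].
Evaluating each option on A and on B:
(A) A[0,0] + A[1,1]: -4 for A, -4 for B -> unchanged
(B) A[0,0] + A[1,1] - A[0,1]: -2 for A, 1 for B -> changes
(C) A[0,1] + A[1,0]: -1 for A, -4 for B -> changes
(D) A[0,0]: -3 for A, -4 for B -> changes

Only (A) A[0,0] + A[1,1] = -4 survives (and it does so for every P, not just this one), so it is the invariant.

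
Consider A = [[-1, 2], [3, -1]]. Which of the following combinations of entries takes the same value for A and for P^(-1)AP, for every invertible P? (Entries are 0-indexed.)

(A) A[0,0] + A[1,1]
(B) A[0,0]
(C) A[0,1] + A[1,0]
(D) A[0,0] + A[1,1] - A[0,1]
A

A[0,0] + A[1,1] is the trace of A. By the cyclic property of the trace, tr(P^(-1)AP) = tr(APP^(-1)) = tr(A), so it is the same for every matrix similar to A.

The other combinations are not similarity invariants. For example, take P = [[2, 1], [1, 1]] (det P = 1), so P^(-1) = [[1, -1], [-1, 2]] and
B = P^(-1)AP = [[-5, -1], [10, 3]].
Evaluating each option on A and on B:
(A) A[0,0] + A[1,1]: -2 for A, -2 for B -> unchanged
(B) A[0,0]: -1 for A, -5 for B -> changes
(C) A[0,1] + A[1,0]: 5 for A, 9 for B -> changes
(D) A[0,0] + A[1,1] - A[0,1]: -4 for A, -1 for B -> changes

Only (A) A[0,0] + A[1,1] = -2 survives (and it does so for every P, not just this one), so it is the invariant.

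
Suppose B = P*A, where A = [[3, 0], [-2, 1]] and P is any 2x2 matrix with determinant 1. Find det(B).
3

By the multiplicative property of determinants, det(B) = det(P*A) = det(P) * det(A) = det(A),
so the determinant is invariant under multiplication by any determinant-1 matrix; we just need det(A).

det(A) = (3)(1) - (0)(-2) = 3 - 0 = 3

Therefore det(B) = 1 * 3 = 3.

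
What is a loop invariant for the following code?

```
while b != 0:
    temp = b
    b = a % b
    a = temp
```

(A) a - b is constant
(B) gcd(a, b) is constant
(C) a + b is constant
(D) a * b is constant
B

A loop invariant must hold before the first iteration and be re-established by every execution of the body.

(B) gcd(a, b) is constant: One iteration replaces (a, b) by (b, a mod b). Since a mod b = a - q*b for an integer q, any common divisor of a and b divides b and a mod b, and conversely; hence gcd(b, a mod b) = gcd(a, b). For instance (19, 9) -> (9, 1) keeps gcd = 1. At exit b = 0 and a = gcd of the original inputs.

The other options fail:
(A) a - b is constant: e.g. (a, b) = (19, 9) -> (9, 1): the difference goes from 10 to 8.
(C) a + b is constant: e.g. (a, b) = (19, 9) -> (9, 1): the sum goes from 28 to 10.
(D) a * b is constant: e.g. (a, b) = (19, 9) -> (9, 1): the product goes from 171 to 9.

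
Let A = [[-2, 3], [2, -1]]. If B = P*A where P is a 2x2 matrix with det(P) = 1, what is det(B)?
-4

By the multiplicative property of determinants, det(B) = det(P*A) = det(P) * det(A) = det(A),
so the determinant is invariant under multiplication by any determinant-1 matrix; we just need det(A).

det(A) = (-2)(-1) - (3)(2) = 2 - 6 = -4

Therefore det(B) = 1 * (-4) = -4.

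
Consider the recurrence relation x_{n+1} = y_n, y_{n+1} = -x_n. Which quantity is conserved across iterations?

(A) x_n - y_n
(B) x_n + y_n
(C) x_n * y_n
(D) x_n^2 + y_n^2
D

For the recurrence x_{n+1} = y_n, y_{n+1} = -x_n:

x_{n+1}^2 + y_{n+1}^2 = y_n^2 + (-x_n)^2 = x_n^2 + y_n^2
The sum of squares is conserved (like energy in a harmonic oscillator).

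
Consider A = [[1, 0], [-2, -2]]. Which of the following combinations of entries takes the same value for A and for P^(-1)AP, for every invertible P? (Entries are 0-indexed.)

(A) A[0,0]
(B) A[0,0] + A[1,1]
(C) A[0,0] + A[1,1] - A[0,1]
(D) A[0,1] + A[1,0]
B

A[0,0] + A[1,1] is the trace of A. By the cyclic property of the trace, tr(P^(-1)AP) = tr(APP^(-1)) = tr(A), so it is the same for every matrix similar to A.

The other combinations are not similarity invariants. For example, take P = [[1, 2], [0, 1]] (det P = 1), so P^(-1) = [[1, -2], [0, 1]] and
B = P^(-1)AP = [[5, 14], [-2, -6]].
Evaluating each option on A and on B:
(A) A[0,0]: 1 for A, 5 for B -> changes
(B) A[0,0] + A[1,1]: -1 for A, -1 for B -> unchanged
(C) A[0,0] + A[1,1] - A[0,1]: -1 for A, -15 for B -> changes
(D) A[0,1] + A[1,0]: -2 for A, 12 for B -> changes

Only (B) A[0,0] + A[1,1] = -1 survives (and it does so for every P, not just this one), so it is the invariant.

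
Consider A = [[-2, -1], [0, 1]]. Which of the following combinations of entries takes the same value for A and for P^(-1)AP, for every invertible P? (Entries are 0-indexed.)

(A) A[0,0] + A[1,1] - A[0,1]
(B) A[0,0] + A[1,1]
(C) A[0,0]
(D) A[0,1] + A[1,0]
B

A[0,0] + A[1,1] is the trace of A. By the cyclic property of the trace, tr(P^(-1)AP) = tr(APP^(-1)) = tr(A), so it is the same for every matrix similar to A.

The other combinations are not similarity invariants. For example, take P = [[2, 1], [1, 1]] (det P = 1), so P^(-1) = [[1, -1], [-1, 2]] and
B = P^(-1)AP = [[-6, -4], [7, 5]].
Evaluating each option on A and on B:
(A) A[0,0] + A[1,1] - A[0,1]: 0 for A, 3 for B -> changes
(B) A[0,0] + A[1,1]: -1 for A, -1 for B -> unchanged
(C) A[0,0]: -2 for A, -6 for B -> changes
(D) A[0,1] + A[1,0]: -1 for A, 3 for B -> changes

Only (B) A[0,0] + A[1,1] = -1 survives (and it does so for every P, not just this one), so it is the invariant.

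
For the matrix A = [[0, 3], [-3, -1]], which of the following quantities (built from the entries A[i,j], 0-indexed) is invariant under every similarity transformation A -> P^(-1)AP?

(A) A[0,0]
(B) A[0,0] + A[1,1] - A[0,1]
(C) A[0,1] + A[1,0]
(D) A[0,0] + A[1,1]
D

A[0,0] + A[1,1] is the trace of A. By the cyclic property of the trace, tr(P^(-1)AP) = tr(APP^(-1)) = tr(A), so it is the same for every matrix similar to A.

The other combinations are not similarity invariants. For example, take P = [[1, 1], [0, 1]] (det P = 1), so P^(-1) = [[1, -1], [0, 1]] and
B = P^(-1)AP = [[3, 7], [-3, -4]].
Evaluating each option on A and on B:
(A) A[0,0]: 0 for A, 3 for B -> changes
(B) A[0,0] + A[1,1] - A[0,1]: -4 for A, -8 for B -> changes
(C) A[0,1] + A[1,0]: 0 for A, 4 for B -> changes
(D) A[0,0] + A[1,1]: -1 for A, -1 for B -> unchanged

Only (D) A[0,0] + A[1,1] = -1 survives (and it does so for every P, not just this one), so it is the invariant.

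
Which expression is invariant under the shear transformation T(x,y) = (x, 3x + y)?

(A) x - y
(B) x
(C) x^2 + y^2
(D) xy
B

Under the shear T(x,y) = (x, 3x + y):
Substitute the transformed coordinates into each option and compare with the original:
(A) x - y  ->  (x) - (3x + y) = -2x - y   [differs from x - y: not invariant]
(B) x  ->  (x) = x   [equals x: invariant]
(C) x^2 + y^2  ->  (x)^2 + (3x + y)^2 = 10x^2 + 6xy + y^2   [differs from x^2 + y^2: not invariant]
(D) xy  ->  (x)(3x + y) = 3x^2 + xy   [differs from xy: not invariant]

Only option (B), x, is unchanged by the transformation.
A vertical shear moves points parallel to the y-axis, so the x-coordinate (and any function of x alone) is unchanged.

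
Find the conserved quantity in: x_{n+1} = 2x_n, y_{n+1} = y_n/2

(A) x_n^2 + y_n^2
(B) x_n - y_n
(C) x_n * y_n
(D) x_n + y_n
C

For the recurrence x_{n+1} = 2x_n, y_{n+1} = y_n/2:

x_{n+1} * y_{n+1} = (2x_n) * (y_n/2) = x_n * y_n
The product is conserved.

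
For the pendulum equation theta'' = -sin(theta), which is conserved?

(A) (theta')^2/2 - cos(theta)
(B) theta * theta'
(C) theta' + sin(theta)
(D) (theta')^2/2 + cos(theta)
A

A first integral I satisfies dI/dt = 0 along every solution. Differentiate each option and use the equation of motion:
(A) d/dt[(theta')^2/2 - cos(theta)] = theta' theta'' + sin(theta) theta' = theta'(-sin(theta)) + theta' sin(theta) = 0
(B) d/dt[theta * theta'] = (theta')^2 + theta theta'' = (theta')^2 - theta sin(theta), not identically 0
(C) d/dt[theta' + sin(theta)] = theta'' + cos(theta) theta' = -sin(theta) + theta' cos(theta), not identically 0
(D) d/dt[(theta')^2/2 + cos(theta)] = theta' theta'' - sin(theta) theta' = -2 theta' sin(theta), not identically 0

Only (A) has zero time-derivative. This is the total energy: kinetic (theta')^2/2 plus potential -cos(theta).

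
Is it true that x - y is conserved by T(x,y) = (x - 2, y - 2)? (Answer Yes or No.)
Yes

Substitute T(x,y) = (x - 2, y - 2) into the expression and compare with the original.

Original: x - y
After applying T: (x - 2) - (y - 2) = x - y

This is identical to the original x - y, so the expression is invariant.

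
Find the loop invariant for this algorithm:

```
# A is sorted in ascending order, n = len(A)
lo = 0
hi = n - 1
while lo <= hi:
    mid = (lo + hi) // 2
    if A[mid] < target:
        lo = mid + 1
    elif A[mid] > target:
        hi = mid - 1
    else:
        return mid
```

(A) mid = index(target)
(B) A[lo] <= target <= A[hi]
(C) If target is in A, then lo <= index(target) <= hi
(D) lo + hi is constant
C

A loop invariant must hold before the first iteration and be re-established by every execution of the body.

(C) If target is in A, then lo <= index(target) <= hi: Before the loop [lo, hi] = [0, n-1] covers every index. When A[mid] < target, sortedness puts target strictly to the right of mid, so setting lo = mid + 1 keeps index(target) in [lo, hi]; symmetrically for hi = mid - 1. Hence 'if target is in A then lo <= index(target) <= hi' holds after every iteration, and when lo > hi it proves target is absent.

The other options fail:
(A) mid = index(target): mid is just the current probe; it equals index(target) only on the iteration that returns.
(B) A[lo] <= target <= A[hi]: fails when target is not in A (e.g. target < A[0] already violates it before the loop), so it is not maintained in general.
(D) lo + hi is constant: each iteration moves exactly one of lo, hi, so lo + hi changes (e.g. 0 + (n-1) becomes (mid+1) + (n-1)).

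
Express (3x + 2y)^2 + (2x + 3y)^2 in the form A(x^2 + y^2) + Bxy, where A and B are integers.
13(x^2 + y^2) + 24xy

Expanding: (3x + 2y)^2 = 9x^2 + 12xy + 4y^2
(2x + 3y)^2 = 4x^2 + 12xy + 9y^2
Sum = (9+4)(x^2+y^2) + 24xy = 13(x^2 + y^2) + 24xy
This is symmetric in x and y.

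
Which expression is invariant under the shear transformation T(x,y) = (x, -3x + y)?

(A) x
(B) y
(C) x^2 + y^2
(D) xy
A

Under the shear T(x,y) = (x, -3x + y):
Substitute the transformed coordinates into each option and compare with the original:
(A) x  ->  (x) = x   [equals x: invariant]
(B) y  ->  (-3x + y) = -3x + y   [differs from y: not invariant]
(C) x^2 + y^2  ->  (x)^2 + (-3x + y)^2 = 10x^2 - 6xy + y^2   [differs from x^2 + y^2: not invariant]
(D) xy  ->  (x)(-3x + y) = -3x^2 + xy   [differs from xy: not invariant]

Only option (A), x, is unchanged by the transformation.
A vertical shear moves points parallel to the y-axis, so the x-coordinate (and any function of x alone) is unchanged.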